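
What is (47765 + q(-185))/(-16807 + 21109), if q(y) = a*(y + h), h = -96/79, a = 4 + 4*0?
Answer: 1238197/113286 ≈ 10.930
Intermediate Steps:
a = 4 (a = 4 + 0 = 4)
h = -96/79 (h = -96*1/79 = -96/79 ≈ -1.2152)
q(y) = -384/79 + 4*y (q(y) = 4*(y - 96/79) = 4*(-96/79 + y) = -384/79 + 4*y)
(47765 + q(-185))/(-16807 + 21109) = (47765 + (-384/79 + 4*(-185)))/(-16807 + 21109) = (47765 + (-384/79 - 740))/4302 = (47765 - 58844/79)*(1/4302) = (3714591/79)*(1/4302) = 1238197/113286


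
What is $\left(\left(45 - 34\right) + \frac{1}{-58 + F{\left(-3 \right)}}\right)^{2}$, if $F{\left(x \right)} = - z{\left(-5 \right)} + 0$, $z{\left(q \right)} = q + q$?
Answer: $\frac{277729}{2304} \approx 120.54$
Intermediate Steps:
$z{\left(q \right)} = 2 q$
$F{\left(x \right)} = 10$ ($F{\left(x \right)} = - 2 \left(-5\right) + 0 = \left(-1\right) \left(-10\right) + 0 = 10 + 0 = 10$)
$\left(\left(45 - 34\right) + \frac{1}{-58 + F{\left(-3 \right)}}\right)^{2} = \left(\left(45 - 34\right) + \frac{1}{-58 + 10}\right)^{2} = \left(\left(45 - 34\right) + \frac{1}{-48}\right)^{2} = \left(11 - \frac{1}{48}\right)^{2} = \left(\frac{527}{48}\right)^{2} = \frac{277729}{2304}$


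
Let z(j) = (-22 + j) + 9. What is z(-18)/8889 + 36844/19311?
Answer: 36323075/19072831 ≈ 1.9044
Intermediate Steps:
z(j) = -13 + j
z(-18)/8889 + 36844/19311 = (-13 - 18)/8889 + 36844/19311 = -31*1/8889 + 36844*(1/19311) = -31/8889 + 36844/19311 = 36323075/19072831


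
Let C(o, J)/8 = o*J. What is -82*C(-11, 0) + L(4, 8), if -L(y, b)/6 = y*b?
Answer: -192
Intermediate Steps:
L(y, b) = -6*b*y (L(y, b) = -6*y*b = -6*b*y)
C(o, J) = 8*J*o (C(o, J) = 8*(o*J) = 8*(J*o) = 8*J*o)
-82*C(-11, 0) + L(4, 8) = -656*0*(-11) - 6*8*4 = -82*0 - 192 = 0 - 192 = -192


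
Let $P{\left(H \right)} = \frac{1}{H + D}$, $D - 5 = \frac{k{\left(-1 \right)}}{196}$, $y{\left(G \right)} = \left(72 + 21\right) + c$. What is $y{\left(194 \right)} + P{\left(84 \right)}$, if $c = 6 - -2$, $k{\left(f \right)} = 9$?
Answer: $\frac{1762949}{17453} \approx 101.01$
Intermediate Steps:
$c = 8$ ($c = 6 + 2 = 8$)
$y{\left(G \right)} = 101$ ($y{\left(G \right)} = \left(72 + 21\right) + 8 = 93 + 8 = 101$)
$D = \frac{989}{196}$ ($D = 5 + \frac{9}{196} = \frac{989}{196} \approx 5.0459$)
$P{\left(H \right)} = \frac{1}{\frac{989}{196} + H}$ ($P{\left(H \right)} = \frac{1}{H + \frac{989}{196}} = \frac{1}{\frac{989}{196} + H}$)
$y{\left(194 \right)} + P{\left(84 \right)} = 101 + \frac{196}{989 + 196 \cdot 84} = 101 + \frac{196}{989 + 16464} = 101 + \frac{196}{17453} = \frac{1762949}{17453}$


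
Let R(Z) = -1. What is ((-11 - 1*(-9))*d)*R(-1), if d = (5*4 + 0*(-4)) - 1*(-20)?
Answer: 80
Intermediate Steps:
d = 40 (d = (20 + 0) + 20 = 20 + 20 = 40)
((-11 - 1*(-9))*d)*R(-1) = ((-11 - 1*(-9))*40)*(-1) = ((-11 + 9)*40)*(-1) = -2*40*(-1) = -80*(-1) = 80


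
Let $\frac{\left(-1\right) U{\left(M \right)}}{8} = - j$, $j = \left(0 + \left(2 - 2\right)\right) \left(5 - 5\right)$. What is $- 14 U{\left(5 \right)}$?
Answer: $0$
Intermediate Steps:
$j = 0$ ($j = \left(0 + 0\right) \left(5 + \left(-5 + 0\right)\right) = 0 \left(5 - 5\right) = 0 \cdot 0 = 0$)
$U{\left(M \right)} = 0$ ($U{\left(M \right)} = - 8 \left(\left(-1\right) 0\right) = \left(-8\right) 0 = 0$)
$- 14 U{\left(5 \right)} = \left(-14\right) 0 = 0$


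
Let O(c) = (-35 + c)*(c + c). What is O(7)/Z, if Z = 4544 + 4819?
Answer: -392/9363 ≈ -0.041867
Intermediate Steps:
Z = 9363
O(c) = 2*c*(-35 + c) (O(c) = (-35 + c)*(2*c) = 2*c*(-35 + c))
O(7)/Z = (2*7*(-35 + 7))/9363 = (2*7*(-28))*(1/9363) = -392*1/9363 = -392/9363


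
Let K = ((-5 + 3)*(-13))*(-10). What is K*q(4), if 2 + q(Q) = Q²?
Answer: -3640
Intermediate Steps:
q(Q) = -2 + Q²
K = -260 (K = -2*(-13)*(-10) = 26*(-10) = -260)
K*q(4) = -260*(-2 + 4²) = -260*(-2 + 16) = -260*14 = -3640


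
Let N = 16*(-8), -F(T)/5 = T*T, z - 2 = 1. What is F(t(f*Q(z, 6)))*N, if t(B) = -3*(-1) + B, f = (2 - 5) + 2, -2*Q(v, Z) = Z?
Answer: 23040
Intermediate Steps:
z = 3 (z = 2 + 1 = 3)
Q(v, Z) = -Z/2
f = -1 (f = -3 + 2 = -1)
t(B) = 3 + B
F(T) = -5*T**2 (F(T) = -5*T*T = -5*T**2)
N = -128
F(t(f*Q(z, 6)))*N = -5*(3 - (-1)*6/2)**2*(-128) = -5*(3 - 1*(-3))**2*(-128) = -5*(3 + 3)**2*(-128) = -5*6**2*(-128) = -5*36*(-128) = -180*(-128) = 23040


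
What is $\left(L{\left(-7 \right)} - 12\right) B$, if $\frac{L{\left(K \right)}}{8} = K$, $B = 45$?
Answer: $-3060$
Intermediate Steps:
$L{\left(K \right)} = 8 K$
$\left(L{\left(-7 \right)} - 12\right) B = \left(8 \left(-7\right) - 12\right) 45 = \left(-56 - 12\right) 45 = \left(-68\right) 45 = -3060$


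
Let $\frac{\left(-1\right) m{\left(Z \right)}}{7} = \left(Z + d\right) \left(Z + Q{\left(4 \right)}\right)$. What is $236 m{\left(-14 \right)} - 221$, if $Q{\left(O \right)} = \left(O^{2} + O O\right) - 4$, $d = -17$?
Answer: $716747$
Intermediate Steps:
$Q{\left(O \right)} = -4 + 2 O^{2}$ ($Q{\left(O \right)} = \left(O^{2} + O^{2}\right) - 4 = 2 O^{2} - 4 = -4 + 2 O^{2}$)
$m{\left(Z \right)} = - 7 \left(-17 + Z\right) \left(28 + Z\right)$ ($m{\left(Z \right)} = - 7 \left(Z - 17\right) \left(Z - \left(4 - 2 \cdot 4^{2}\right)\right) = - 7 \left(-17 + Z\right) \left(Z + \left(-4 + 2 \cdot 16\right)\right) = - 7 \left(-17 + Z\right) \left(Z + \left(-4 + 32\right)\right) = - 7 \left(-17 + Z\right) \left(Z + 28\right) = - 7 \left(-17 + Z\right) \left(28 + Z\right)$)
$236 m{\left(-14 \right)} - 221 = 236 \left(3332 - -1078 - 7 \left(-14\right)^{2}\right) - 221 = 236 \left(3332 + 1078 - 1372\right) - 221 = 236 \cdot 3038 - 221 = 716968 - 221 = 716747$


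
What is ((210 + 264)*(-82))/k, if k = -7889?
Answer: 38868/7889 ≈ 4.9269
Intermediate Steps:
((210 + 264)*(-82))/k = ((210 + 264)*(-82))/(-7889) = (474*(-82))*(-1/7889) = -38868*(-1/7889) = 38868/7889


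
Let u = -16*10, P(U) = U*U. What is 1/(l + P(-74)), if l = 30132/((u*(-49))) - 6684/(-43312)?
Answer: 5305720/29075333341 ≈ 0.00018248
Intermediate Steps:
P(U) = U²
u = -160
l = 21210621/5305720 (l = 30132/((-160*(-49))) - 6684/(-43312) = 30132/7840 - 6684*(-1/43312) = 30132*(1/7840) + 1671/10828 = 7533/1960 + 1671/10828 = 21210621/5305720 ≈ 3.9977)
1/(l + P(-74)) = 1/(21210621/5305720 + (-74)²) = 1/(21210621/5305720 + 5476) = 1/(29075333341/5305720) = 5305720/29075333341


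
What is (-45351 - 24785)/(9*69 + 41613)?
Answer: -35068/21117 ≈ -1.6607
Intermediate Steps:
(-45351 - 24785)/(9*69 + 41613) = -70136/(621 + 41613) = -70136/42234 = -70136*1/42234 = -35068/21117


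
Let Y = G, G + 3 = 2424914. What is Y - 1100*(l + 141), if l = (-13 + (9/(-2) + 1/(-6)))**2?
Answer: 17338399/9 ≈ 1.9265e+6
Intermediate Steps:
G = 2424911 (G = -3 + 2424914 = 2424911)
l = 2809/9 (l = (-13 + (9*(-1/2) + 1*(-1/6)))**2 = (-13 + (-9/2 - 1/6))**2 = (-13 - 14/3)**2 = (-53/3)**2 = 2809/9 ≈ 312.11)
Y = 2424911
Y - 1100*(l + 141) = 2424911 - 1100*(2809/9 + 141) = 2424911 - 1100*4078/9 = 2424911 - 1*4485800/9 = 2424911 - 4485800/9 = 17338399/9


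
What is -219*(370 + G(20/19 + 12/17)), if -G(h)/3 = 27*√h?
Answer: -81030 + 35478*√45866/323 ≈ -57507.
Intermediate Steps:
G(h) = -81*√h
-219*(370 + G(20/19 + 12/17)) = -219*(370 - 81*√(20/19 + 12/17)) = -219*(370 - 162*√45866/323) = -81030 + 35478*√45866/323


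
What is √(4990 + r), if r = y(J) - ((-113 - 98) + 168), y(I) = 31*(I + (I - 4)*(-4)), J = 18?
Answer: √3855 ≈ 62.089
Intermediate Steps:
y(I) = 496 - 93*I (y(I) = 31*(I + (-4 + I)*(-4)) = 31*(I + (16 - 4*I)) = 31*(16 - 3*I) = 496 - 93*I)
r = -1135 (r = (496 - 93*18) - ((-113 - 98) + 168) = (496 - 1674) - (-211 + 168) = -1178 - 1*(-43) = -1178 + 43 = -1135)
√(4990 + r) = √(4990 - 1135) = √3855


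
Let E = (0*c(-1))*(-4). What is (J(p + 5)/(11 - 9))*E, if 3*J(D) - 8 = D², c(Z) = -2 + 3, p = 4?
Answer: 0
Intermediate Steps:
c(Z) = 1
J(D) = 8/3 + D²/3
E = 0 (E = (0*1)*(-4) = 0*(-4) = 0)
(J(p + 5)/(11 - 9))*E = ((8/3 + (4 + 5)²/3)/(11 - 9))*0 = ((8/3 + (⅓)*9²)/2)*0 = ((8/3 + (⅓)*81)*(½))*0 = ((8/3 + 27)*(½))*0 = ((89/3)*(½))*0 = (89/6)*0 = 0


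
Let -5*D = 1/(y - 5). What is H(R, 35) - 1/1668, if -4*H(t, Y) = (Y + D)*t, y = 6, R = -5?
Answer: 72557/1668 ≈ 43.499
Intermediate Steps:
D = -⅕ (D = -1/(5*(6 - 5)) = -⅕/1 = -⅕*1 = -⅕ ≈ -0.20000)
H(t, Y) = -t*(-⅕ + Y)/4 (H(t, Y) = -(Y - ⅕)*t/4 = -(-⅕ + Y)*t/4 = -t*(-⅕ + Y)/4)
H(R, 35) - 1/1668 = (1/20)*(-5)*(1 - 5*35) - 1/1668 = (1/20)*(-5)*(1 - 175) - 1*1/1668 = (1/20)*(-5)*(-174) - 1/1668 = 87/2 - 1/1668 = 72557/1668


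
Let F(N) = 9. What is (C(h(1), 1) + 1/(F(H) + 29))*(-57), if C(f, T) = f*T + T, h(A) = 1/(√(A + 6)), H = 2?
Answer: -117/2 - 57*√7/7 ≈ -80.044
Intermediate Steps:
h(A) = (6 + A)^(-½) (h(A) = 1/(√(6 + A)) = (6 + A)^(-½))
C(f, T) = T + T*f (C(f, T) = T*f + T = T + T*f)
(C(h(1), 1) + 1/(F(H) + 29))*(-57) = (1*(1 + (6 + 1)^(-½)) + 1/(9 + 29))*(-57) = (1*(1 + 7^(-½)) + 1/38)*(-57) = (1*(1 + √7/7) + 1/38)*(-57) = ((1 + √7/7) + 1/38)*(-57) = (39/38 + √7/7)*(-57) = -117/2 - 57*√7/7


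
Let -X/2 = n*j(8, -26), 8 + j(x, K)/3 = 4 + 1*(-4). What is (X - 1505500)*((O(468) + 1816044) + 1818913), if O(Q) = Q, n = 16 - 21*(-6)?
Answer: -5448353280700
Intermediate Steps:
j(x, K) = -24 (j(x, K) = -24 + 3*(4 + 1*(-4)) = -24 + 3*(4 - 4) = -24 + 3*0 = -24 + 0 = -24)
n = 142 (n = 16 + 126 = 142)
X = 6816 (X = -284*(-24) = -2*(-3408) = 6816)
(X - 1505500)*((O(468) + 1816044) + 1818913) = (6816 - 1505500)*((468 + 1816044) + 1818913) = -1498684*(1816512 + 1818913) = -1498684*3635425 = -5448353280700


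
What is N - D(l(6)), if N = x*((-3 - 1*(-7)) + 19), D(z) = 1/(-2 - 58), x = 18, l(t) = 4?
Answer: 24841/60 ≈ 414.02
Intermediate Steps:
D(z) = -1/60 (D(z) = 1/(-60) = -1/60)
N = 414 (N = 18*((-3 - 1*(-7)) + 19) = 18*((-3 + 7) + 19) = 18*(4 + 19) = 18*23 = 414)
N - D(l(6)) = 414 - 1*(-1/60) = 414 + 1/60 = 24841/60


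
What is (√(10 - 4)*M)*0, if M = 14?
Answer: 0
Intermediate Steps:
(√(10 - 4)*M)*0 = (√(10 - 4)*14)*0 = (√6*14)*0 = (14*√6)*0 = 0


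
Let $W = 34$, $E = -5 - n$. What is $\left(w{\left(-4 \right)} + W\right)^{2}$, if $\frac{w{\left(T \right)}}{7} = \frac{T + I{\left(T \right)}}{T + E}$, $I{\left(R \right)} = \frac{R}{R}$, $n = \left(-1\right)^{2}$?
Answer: $\frac{130321}{100} \approx 1303.2$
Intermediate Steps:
$n = 1$
$E = -6$ ($E = -5 - 1 = -6$)
$I{\left(R \right)} = 1$
$w{\left(T \right)} = \frac{7 \left(1 + T\right)}{-6 + T}$ ($w{\left(T \right)} = 7 \frac{T + 1}{T - 6} = 7 \frac{1 + T}{-6 + T} = \frac{7 \left(1 + T\right)}{-6 + T}$)
$\left(w{\left(-4 \right)} + W\right)^{2} = \left(\frac{7 \left(1 - 4\right)}{-6 - 4} + 34\right)^{2} = \left(7 \frac{1}{-10} \left(-3\right) + 34\right)^{2} = \left(7 \left(- \frac{1}{10}\right) \left(-3\right) + 34\right)^{2} = \left(\frac{21}{10} + 34\right)^{2} = \left(\frac{361}{10}\right)^{2} = \frac{130321}{100}$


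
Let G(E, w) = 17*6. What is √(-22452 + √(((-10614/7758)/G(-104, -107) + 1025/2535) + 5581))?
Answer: √(-7333252213624272 + 571506*√1822988925899762)/571506 ≈ 149.59*I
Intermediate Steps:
G(E, w) = 102
√(-22452 + √(((-10614/7758)/G(-104, -107) + 1025/2535) + 5581)) = √(-22452 + √((-10614/7758/102 + 1025/2535) + 5581)) = √(-22452 + √((-10614*1/7758*(1/102) + 1025*(1/2535)) + 5581)) = √(-22452 + √((-1769/1293*1/102 + 205/507) + 5581)) = √(-22452 + √((-1769/131886 + 205/507) + 5581)) = √(-22452 + √(8713249/22288734 + 5581)) = √(-22452 + √(124402137703/22288734)) = √(-22452 + √1822988925899762/571506)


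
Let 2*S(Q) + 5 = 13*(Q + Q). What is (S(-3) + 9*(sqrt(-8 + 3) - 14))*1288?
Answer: -215740 + 11592*I*sqrt(5) ≈ -2.1574e+5 + 25921.0*I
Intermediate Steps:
S(Q) = -5/2 + 13*Q (S(Q) = -5/2 + (13*(Q + Q))/2 = -5/2 + (13*(2*Q))/2 = -5/2 + (26*Q)/2 = -5/2 + 13*Q)
(S(-3) + 9*(sqrt(-8 + 3) - 14))*1288 = ((-5/2 + 13*(-3)) + 9*(sqrt(-8 + 3) - 14))*1288 = ((-5/2 - 39) + 9*(sqrt(-5) - 14))*1288 = (-83/2 + 9*(I*sqrt(5) - 14))*1288 = (-83/2 + 9*(-14 + I*sqrt(5)))*1288 = (-83/2 + (-126 + 9*I*sqrt(5)))*1288 = (-335/2 + 9*I*sqrt(5))*1288 = -215740 + 11592*I*sqrt(5)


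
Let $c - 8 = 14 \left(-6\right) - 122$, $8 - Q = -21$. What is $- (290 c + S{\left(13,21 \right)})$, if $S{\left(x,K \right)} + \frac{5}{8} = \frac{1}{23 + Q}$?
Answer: $\frac{5971743}{104} \approx 57421.0$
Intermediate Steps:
$Q = 29$ ($Q = 8 - -21 = 8 + 21 = 29$)
$S{\left(x,K \right)} = - \frac{63}{104}$ ($S{\left(x,K \right)} = - \frac{5}{8} + \frac{1}{23 + 29} = - \frac{5}{8} + \frac{1}{52} = - \frac{63}{104}$)
$c = -198$ ($c = 8 + \left(14 \left(-6\right) - 122\right) = 8 - 206 = -198$)
$- (290 c + S{\left(13,21 \right)}) = - (290 \left(-198\right) - \frac{63}{104}) = - (-57420 - \frac{63}{104}) = \left(-1\right) \left(- \frac{5971743}{104}\right) = \frac{5971743}{104}$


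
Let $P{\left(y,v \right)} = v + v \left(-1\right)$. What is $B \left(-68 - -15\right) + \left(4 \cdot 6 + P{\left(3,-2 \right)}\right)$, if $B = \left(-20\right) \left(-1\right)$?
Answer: $-1036$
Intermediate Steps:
$B = 20$
$P{\left(y,v \right)} = 0$ ($P{\left(y,v \right)} = v - v = 0$)
$B \left(-68 - -15\right) + \left(4 \cdot 6 + P{\left(3,-2 \right)}\right) = 20 \left(-68 - -15\right) + \left(4 \cdot 6 + 0\right) = 20 \left(-68 + 15\right) + \left(24 + 0\right) = 20 \left(-53\right) + 24 = -1060 + 24 = -1036$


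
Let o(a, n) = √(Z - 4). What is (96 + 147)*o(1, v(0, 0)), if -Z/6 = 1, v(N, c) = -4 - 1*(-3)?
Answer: 243*I*√10 ≈ 768.43*I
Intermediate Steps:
v(N, c) = -1 (v(N, c) = -4 + 3 = -1)
Z = -6 (Z = -6*1 = -6)
o(a, n) = I*√10 (o(a, n) = √(-6 - 4) = √(-10) = I*√10)
(96 + 147)*o(1, v(0, 0)) = (96 + 147)*(I*√10) = 243*(I*√10) = 243*I*√10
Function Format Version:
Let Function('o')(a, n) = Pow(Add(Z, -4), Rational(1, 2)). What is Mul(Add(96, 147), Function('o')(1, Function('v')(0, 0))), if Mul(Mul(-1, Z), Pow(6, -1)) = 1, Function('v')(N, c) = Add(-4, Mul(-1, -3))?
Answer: Mul(243, I, Pow(10, Rational(1, 2))) ≈ Mul(768.43, I)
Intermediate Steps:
Function('v')(N, c) = -1 (Function('v')(N, c) = Add(-4, 3) = -1)
Z = -6 (Z = Mul(-6, 1) = -6)
Function('o')(a, n) = Mul(I, Pow(10, Rational(1, 2))) (Function('o')(a, n) = Pow(Add(-6, -4), Rational(1, 2)) = Pow(-10, Rational(1, 2)) = Mul(I, Pow(10, Rational(1, 2))))
Mul(Add(96, 147), Function('o')(1, Function('v')(0, 0))) = Mul(Add(96, 147), Mul(I, Pow(10, Rational(1, 2)))) = Mul(243, Mul(I, Pow(10, Rational(1, 2)))) = Mul(243, I, Pow(10, Rational(1, 2)))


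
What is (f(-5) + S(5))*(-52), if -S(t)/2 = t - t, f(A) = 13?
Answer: -676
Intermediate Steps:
S(t) = 0 (S(t) = -2*(t - t) = -2*0 = 0)
(f(-5) + S(5))*(-52) = (13 + 0)*(-52) = 13*(-52) = -676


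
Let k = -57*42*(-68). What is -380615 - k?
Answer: -543407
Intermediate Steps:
k = 162792 (k = -2394*(-68) = 162792)
-380615 - k = -380615 - 1*162792 = -380615 - 162792 = -543407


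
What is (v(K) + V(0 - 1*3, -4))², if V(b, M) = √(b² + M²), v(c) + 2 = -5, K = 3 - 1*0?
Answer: 4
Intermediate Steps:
K = 3 (K = 3 + 0 = 3)
v(c) = -7 (v(c) = -2 - 5 = -7)
V(b, M) = √(M² + b²)
(v(K) + V(0 - 1*3, -4))² = (-7 + √((-4)² + (0 - 1*3)²))² = (-7 + √(16 + (0 - 3)²))² = (-7 + √(16 + (-3)²))² = (-7 + √(16 + 9))² = (-7 + √25)² = (-7 + 5)² = (-2)² = 4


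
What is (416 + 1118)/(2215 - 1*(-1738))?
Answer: 26/67 ≈ 0.38806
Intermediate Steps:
(416 + 1118)/(2215 - 1*(-1738)) = 1534/(2215 + 1738) = 1534/3953 = 1534*(1/3953) = 26/67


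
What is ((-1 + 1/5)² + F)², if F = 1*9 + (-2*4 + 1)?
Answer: 4356/625 ≈ 6.9696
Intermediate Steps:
F = 2 (F = 9 + (-8 + 1) = 9 - 7 = 2)
((-1 + 1/5)² + F)² = ((-1 + 1/5)² + 2)² = ((-1 + ⅕)² + 2)² = ((-⅘)² + 2)² = (16/25 + 2)² = (66/25)² = 4356/625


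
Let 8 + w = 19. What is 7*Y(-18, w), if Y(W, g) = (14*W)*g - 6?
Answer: -19446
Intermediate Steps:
w = 11 (w = -8 + 19 = 11)
Y(W, g) = -6 + 14*W*g (Y(W, g) = 14*W*g - 6 = -6 + 14*W*g)
7*Y(-18, w) = 7*(-6 + 14*(-18)*11) = 7*(-6 - 2772) = 7*(-2778) = -19446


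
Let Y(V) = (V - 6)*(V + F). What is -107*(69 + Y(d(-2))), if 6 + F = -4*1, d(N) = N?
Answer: -17655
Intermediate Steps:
F = -10 (F = -6 - 4*1 = -6 - 4 = -10)
Y(V) = (-10 + V)*(-6 + V) (Y(V) = (V - 6)*(V - 10) = (-6 + V)*(-10 + V) = (-10 + V)*(-6 + V))
-107*(69 + Y(d(-2))) = -107*(69 + (60 + (-2)² - 16*(-2))) = -107*(69 + (60 + 4 + 32)) = -107*(69 + 96) = -107*165 = -17655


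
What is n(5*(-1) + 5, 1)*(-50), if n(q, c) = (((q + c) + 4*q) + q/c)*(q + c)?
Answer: -50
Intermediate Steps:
n(q, c) = (c + q)*(c + 5*q + q/c) (n(q, c) = (((c + q) + 4*q) + q/c)*(c + q) = ((c + 5*q) + q/c)*(c + q) = (c + 5*q + q/c)*(c + q) = (c + q)*(c + 5*q + q/c))
n(5*(-1) + 5, 1)*(-50) = ((5*(-1) + 5) + 1**2 + 5*(5*(-1) + 5)**2 + (5*(-1) + 5)**2/1 + 6*1*(5*(-1) + 5))*(-50) = ((-5 + 5) + 1 + 5*(-5 + 5)**2 + 1*(-5 + 5)**2 + 6*1*(-5 + 5))*(-50) = (0 + 1 + 5*0**2 + 1*0**2 + 6*1*0)*(-50) = (0 + 1 + 5*0 + 1*0 + 0)*(-50) = (0 + 1 + 0 + 0 + 0)*(-50) = 1*(-50) = -50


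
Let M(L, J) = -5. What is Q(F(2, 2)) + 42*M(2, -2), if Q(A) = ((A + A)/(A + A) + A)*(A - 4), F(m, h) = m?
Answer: -216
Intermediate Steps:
Q(A) = (1 + A)*(-4 + A) (Q(A) = ((2*A)/((2*A)) + A)*(-4 + A) = ((2*A)*(1/(2*A)) + A)*(-4 + A) = (1 + A)*(-4 + A))
Q(F(2, 2)) + 42*M(2, -2) = (-4 + 2² - 3*2) + 42*(-5) = (-4 + 4 - 6) - 210 = -6 - 210 = -216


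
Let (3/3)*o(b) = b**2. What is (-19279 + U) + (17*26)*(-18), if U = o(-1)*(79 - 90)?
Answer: -27246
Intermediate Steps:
o(b) = b**2
U = -11 (U = (-1)**2*(79 - 90) = 1*(-11) = -11)
(-19279 + U) + (17*26)*(-18) = (-19279 - 11) + (17*26)*(-18) = -19290 + 442*(-18) = -19290 - 7956 = -27246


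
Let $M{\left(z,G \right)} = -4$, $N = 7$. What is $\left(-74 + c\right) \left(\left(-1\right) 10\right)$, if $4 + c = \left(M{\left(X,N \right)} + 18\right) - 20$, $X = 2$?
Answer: $840$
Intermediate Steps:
$c = -10$ ($c = -4 + \left(\left(-4 + 18\right) - 20\right) = -4 + \left(14 - 20\right) = -4 - 6 = -10$)
$\left(-74 + c\right) \left(\left(-1\right) 10\right) = \left(-74 - 10\right) \left(\left(-1\right) 10\right) = \left(-84\right) \left(-10\right) = 840$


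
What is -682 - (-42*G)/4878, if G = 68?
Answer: -553990/813 ≈ -681.41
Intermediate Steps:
-682 - (-42*G)/4878 = -682 - (-42*68)/4878 = -682 - (-2856)/4878 = -682 - 1*(-476/813) = -682 + 476/813 = -553990/813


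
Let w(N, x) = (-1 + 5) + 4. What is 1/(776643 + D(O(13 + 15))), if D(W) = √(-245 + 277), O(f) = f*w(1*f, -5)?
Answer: 776643/603174349417 - 4*√2/603174349417 ≈ 1.2876e-6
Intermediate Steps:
w(N, x) = 8 (w(N, x) = 4 + 4 = 8)
O(f) = 8*f (O(f) = f*8 = 8*f)
D(W) = 4*√2 (D(W) = √32 = 4*√2)
1/(776643 + D(O(13 + 15))) = 1/(776643 + 4*√2)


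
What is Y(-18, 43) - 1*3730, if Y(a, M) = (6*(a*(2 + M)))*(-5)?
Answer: 20570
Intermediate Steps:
Y(a, M) = -30*a*(2 + M) (Y(a, M) = (6*a*(2 + M))*(-5) = -30*a*(2 + M))
Y(-18, 43) - 1*3730 = -30*(-18)*(2 + 43) - 1*3730 = -30*(-18)*45 - 3730 = 24300 - 3730 = 20570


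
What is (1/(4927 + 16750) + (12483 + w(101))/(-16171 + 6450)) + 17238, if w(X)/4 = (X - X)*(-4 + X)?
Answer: 3632157268576/210722117 ≈ 17237.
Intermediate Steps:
w(X) = 0 (w(X) = 4*((X - X)*(-4 + X)) = 4*(0*(-4 + X)) = 4*0 = 0)
(1/(4927 + 16750) + (12483 + w(101))/(-16171 + 6450)) + 17238 = (1/(4927 + 16750) + (12483 + 0)/(-16171 + 6450)) + 17238 = (1/21677 + 12483/(-9721)) + 17238 = (1/21677 + 12483*(-1/9721)) + 17238 = (1/21677 - 12483/9721) + 17238 = -270584270/210722117 + 17238 = 3632157268576/210722117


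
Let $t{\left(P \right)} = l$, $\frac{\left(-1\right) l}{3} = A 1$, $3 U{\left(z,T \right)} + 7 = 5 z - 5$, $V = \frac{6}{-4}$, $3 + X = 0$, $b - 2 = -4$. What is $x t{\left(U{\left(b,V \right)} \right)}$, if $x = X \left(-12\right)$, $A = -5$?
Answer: $540$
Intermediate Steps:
$b = -2$ ($b = 2 - 4 = -2$)
$X = -3$ ($X = -3 + 0 = -3$)
$V = - \frac{3}{2}$ ($V = 6 \left(- \frac{1}{4}\right) = - \frac{3}{2} \approx -1.5$)
$U{\left(z,T \right)} = -4 + \frac{5 z}{3}$ ($U{\left(z,T \right)} = - \frac{7}{3} + \frac{5 z - 5}{3} = - \frac{7}{3} + \frac{-5 + 5 z}{3} = - \frac{7}{3} + \left(- \frac{5}{3} + \frac{5 z}{3}\right) = -4 + \frac{5 z}{3}$)
$l = 15$ ($l = - 3 \left(\left(-5\right) 1\right) = \left(-3\right) \left(-5\right) = 15$)
$t{\left(P \right)} = 15$
$x = 36$ ($x = \left(-3\right) \left(-12\right) = 36$)
$x t{\left(U{\left(b,V \right)} \right)} = 36 \cdot 15 = 540$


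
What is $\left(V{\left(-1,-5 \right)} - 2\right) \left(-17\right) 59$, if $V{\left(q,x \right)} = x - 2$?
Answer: $9027$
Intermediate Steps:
$V{\left(q,x \right)} = -2 + x$ ($V{\left(q,x \right)} = x - 2 = -2 + x$)
$\left(V{\left(-1,-5 \right)} - 2\right) \left(-17\right) 59 = \left(\left(-2 - 5\right) - 2\right) \left(-17\right) 59 = \left(-7 - 2\right) \left(-17\right) 59 = \left(-9\right) \left(-17\right) 59 = 153 \cdot 59 = 9027$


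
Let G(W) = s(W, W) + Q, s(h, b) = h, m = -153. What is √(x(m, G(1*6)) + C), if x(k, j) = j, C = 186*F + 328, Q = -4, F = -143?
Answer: 2*I*√6567 ≈ 162.07*I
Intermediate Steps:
C = -26270 (C = 186*(-143) + 328 = -26598 + 328 = -26270)
G(W) = -4 + W (G(W) = W - 4 = -4 + W)
√(x(m, G(1*6)) + C) = √((-4 + 1*6) - 26270) = √((-4 + 6) - 26270) = √(2 - 26270) = √(-26268) = 2*I*√6567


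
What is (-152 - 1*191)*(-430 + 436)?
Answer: -2058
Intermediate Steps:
(-152 - 1*191)*(-430 + 436) = (-152 - 191)*6 = -343*6 = -2058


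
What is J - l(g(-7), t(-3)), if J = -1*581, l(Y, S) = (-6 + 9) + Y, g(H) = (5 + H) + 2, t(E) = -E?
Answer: -584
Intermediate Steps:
g(H) = 7 + H
l(Y, S) = 3 + Y
J = -581
J - l(g(-7), t(-3)) = -581 - (3 + (7 - 7)) = -581 - (3 + 0) = -581 - 1*3 = -581 - 3 = -584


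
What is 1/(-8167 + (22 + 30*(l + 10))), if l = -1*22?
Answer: -1/8505 ≈ -0.00011758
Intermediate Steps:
l = -22
1/(-8167 + (22 + 30*(l + 10))) = 1/(-8167 + (22 + 30*(-22 + 10))) = 1/(-8167 + (22 + 30*(-12))) = 1/(-8167 + (22 - 360)) = 1/(-8167 - 338) = 1/(-8505) = -1/8505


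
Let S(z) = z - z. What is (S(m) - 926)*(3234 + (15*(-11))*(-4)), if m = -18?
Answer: -3605844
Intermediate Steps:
S(z) = 0
(S(m) - 926)*(3234 + (15*(-11))*(-4)) = (0 - 926)*(3234 + (15*(-11))*(-4)) = -926*(3234 - 165*(-4)) = -926*(3234 + 660) = -926*3894 = -3605844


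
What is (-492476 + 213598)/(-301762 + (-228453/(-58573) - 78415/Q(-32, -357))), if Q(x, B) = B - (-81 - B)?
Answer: 5169939226251/5591802124357 ≈ 0.92456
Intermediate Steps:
Q(x, B) = 81 + 2*B (Q(x, B) = B + (81 + B) = 81 + 2*B)
(-492476 + 213598)/(-301762 + (-228453/(-58573) - 78415/Q(-32, -357))) = (-492476 + 213598)/(-301762 + (-228453/(-58573) - 78415/(81 + 2*(-357)))) = -278878/(-301762 + (-228453*(-1/58573) - 78415/(81 - 714))) = -278878/(-301762 + (228453/58573 - 78415/(-633))) = -278878/(-301762 + (228453/58573 - 78415*(-1/633))) = -278878/(-301762 + (228453/58573 + 78415/633)) = -278878/(-301762 + 4737612544/37076709) = -278878/(-11183604248714/37076709) = -278878*(-37076709/11183604248714) = 5169939226251/5591802124357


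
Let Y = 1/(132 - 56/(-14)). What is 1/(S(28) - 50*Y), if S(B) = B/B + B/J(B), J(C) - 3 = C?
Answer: 2108/3237 ≈ 0.65122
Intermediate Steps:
Y = 1/136 (Y = 1/(132 - 56*(-1/14)) = 1/(132 + 4) = 1/136 ≈ 0.0073529)
J(C) = 3 + C
S(B) = 1 + B/(3 + B) (S(B) = B/B + B/(3 + B) = 1 + B/(3 + B))
1/(S(28) - 50*Y) = 1/((3 + 2*28)/(3 + 28) - 50*1/136) = 1/((3 + 56)/31 - 25/68) = 1/((1/31)*59 - 25/68) = 1/(59/31 - 25/68) = 1/(3237/2108) = 2108/3237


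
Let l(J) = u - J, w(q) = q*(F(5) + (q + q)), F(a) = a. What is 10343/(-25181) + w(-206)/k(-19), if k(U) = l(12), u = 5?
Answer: -2111297803/176267 ≈ -11978.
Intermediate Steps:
w(q) = q*(5 + 2*q) (w(q) = q*(5 + (q + q)) = q*(5 + 2*q))
l(J) = 5 - J
k(U) = -7 (k(U) = 5 - 1*12 = 5 - 12 = -7)
10343/(-25181) + w(-206)/k(-19) = 10343/(-25181) - 206*(5 + 2*(-206))/(-7) = 10343*(-1/25181) - 206*(5 - 412)*(-⅐) = -10343/25181 - 206*(-407)*(-⅐) = -10343/25181 + 83842*(-⅐) = -10343/25181 - 83842/7 = -2111297803/176267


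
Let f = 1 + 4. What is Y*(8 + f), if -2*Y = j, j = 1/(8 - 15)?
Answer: 13/14 ≈ 0.92857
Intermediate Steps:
f = 5
j = -1/7 (j = 1/(-7) = -1/7 ≈ -0.14286)
Y = 1/14 (Y = -1/2*(-1/7) = 1/14 ≈ 0.071429)
Y*(8 + f) = (8 + 5)/14 = (1/14)*13 = 13/14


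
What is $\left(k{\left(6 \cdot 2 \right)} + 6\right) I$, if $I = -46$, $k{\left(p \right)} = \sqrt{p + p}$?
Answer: $-276 - 92 \sqrt{6} \approx -501.35$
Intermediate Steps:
$k{\left(p \right)} = \sqrt{2} \sqrt{p}$ ($k{\left(p \right)} = \sqrt{2 p} = \sqrt{2} \sqrt{p}$)
$\left(k{\left(6 \cdot 2 \right)} + 6\right) I = \left(\sqrt{2} \sqrt{6 \cdot 2} + 6\right) \left(-46\right) = \left(\sqrt{2} \sqrt{12} + 6\right) \left(-46\right) = \left(\sqrt{2} \cdot 2 \sqrt{3} + 6\right) \left(-46\right) = \left(2 \sqrt{6} + 6\right) \left(-46\right) = \left(6 + 2 \sqrt{6}\right) \left(-46\right) = -276 - 92 \sqrt{6}$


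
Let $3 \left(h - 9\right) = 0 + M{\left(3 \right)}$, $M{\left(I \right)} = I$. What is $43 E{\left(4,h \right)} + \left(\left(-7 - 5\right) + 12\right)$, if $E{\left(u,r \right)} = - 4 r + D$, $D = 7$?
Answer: $-1419$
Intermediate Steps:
$h = 10$ ($h = 9 + \frac{0 + 3}{3} = 9 + \frac{1}{3} \cdot 3 = 9 + 1 = 10$)
$E{\left(u,r \right)} = 7 - 4 r$ ($E{\left(u,r \right)} = - 4 r + 7 = 7 - 4 r$)
$43 E{\left(4,h \right)} + \left(\left(-7 - 5\right) + 12\right) = 43 \left(7 - 40\right) + \left(\left(-7 - 5\right) + 12\right) = 43 \left(7 - 40\right) + \left(-12 + 12\right) = 43 \left(-33\right) + 0 = -1419 + 0 = -1419$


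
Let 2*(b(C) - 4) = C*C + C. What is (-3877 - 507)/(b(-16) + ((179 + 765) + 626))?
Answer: -2192/847 ≈ -2.5880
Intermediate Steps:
b(C) = 4 + C/2 + C²/2 (b(C) = 4 + (C*C + C)/2 = 4 + (C² + C)/2 = 4 + (C + C²)/2 = 4 + (C/2 + C²/2) = 4 + C/2 + C²/2)
(-3877 - 507)/(b(-16) + ((179 + 765) + 626)) = (-3877 - 507)/((4 + (½)*(-16) + (½)*(-16)²) + ((179 + 765) + 626)) = -4384/((4 - 8 + (½)*256) + (944 + 626)) = -4384/((4 - 8 + 128) + 1570) = -4384/(124 + 1570) = -4384/1694 = -4384*1/1694 = -2192/847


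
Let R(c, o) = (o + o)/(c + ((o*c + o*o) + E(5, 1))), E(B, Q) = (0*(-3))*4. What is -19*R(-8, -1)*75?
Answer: 2850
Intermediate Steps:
E(B, Q) = 0 (E(B, Q) = 0*4 = 0)
R(c, o) = 2*o/(c + o**2 + c*o) (R(c, o) = (o + o)/(c + ((o*c + o*o) + 0)) = (2*o)/(c + ((c*o + o**2) + 0)) = (2*o)/(c + ((o**2 + c*o) + 0)) = (2*o)/(c + (o**2 + c*o)) = (2*o)/(c + o**2 + c*o) = 2*o/(c + o**2 + c*o))
-19*R(-8, -1)*75 = -38*(-1)/(-8 + (-1)**2 - 8*(-1))*75 = -38*(-1)/(-8 + 1 + 8)*75 = -38*(-1)/1*75 = -38*(-1)*75 = -19*(-2)*75 = 38*75 = 2850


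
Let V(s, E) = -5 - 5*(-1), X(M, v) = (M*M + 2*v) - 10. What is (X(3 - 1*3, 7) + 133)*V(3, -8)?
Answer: 0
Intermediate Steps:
X(M, v) = -10 + M**2 + 2*v (X(M, v) = (M**2 + 2*v) - 10 = -10 + M**2 + 2*v)
V(s, E) = 0 (V(s, E) = -5 + 5 = 0)
(X(3 - 1*3, 7) + 133)*V(3, -8) = ((-10 + (3 - 1*3)**2 + 2*7) + 133)*0 = ((-10 + (3 - 3)**2 + 14) + 133)*0 = ((-10 + 0**2 + 14) + 133)*0 = ((-10 + 0 + 14) + 133)*0 = (4 + 133)*0 = 137*0 = 0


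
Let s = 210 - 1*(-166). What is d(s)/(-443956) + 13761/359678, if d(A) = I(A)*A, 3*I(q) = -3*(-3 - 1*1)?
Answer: 126552791/3629118322 ≈ 0.034872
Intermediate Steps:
I(q) = 4 (I(q) = (-3*(-3 - 1*1))/3 = (-3*(-3 - 1))/3 = (-3*(-4))/3 = (⅓)*12 = 4)
s = 376 (s = 210 + 166 = 376)
d(A) = 4*A
d(s)/(-443956) + 13761/359678 = (4*376)/(-443956) + 13761/359678 = 1504*(-1/443956) + 13761*(1/359678) = -376/110989 + 1251/32698 = 126552791/3629118322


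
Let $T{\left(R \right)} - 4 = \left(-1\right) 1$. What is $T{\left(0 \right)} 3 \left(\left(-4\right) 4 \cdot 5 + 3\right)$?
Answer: $-693$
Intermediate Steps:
$T{\left(R \right)} = 3$ ($T{\left(R \right)} = 4 - 1 = 3$)
$T{\left(0 \right)} 3 \left(\left(-4\right) 4 \cdot 5 + 3\right) = 3 \cdot 3 \left(\left(-4\right) 4 \cdot 5 + 3\right) = 9 \left(\left(-16\right) 5 + 3\right) = 9 \left(-80 + 3\right) = 9 \left(-77\right) = -693$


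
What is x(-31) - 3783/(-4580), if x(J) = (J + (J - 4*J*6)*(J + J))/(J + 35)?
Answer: -25323791/2290 ≈ -11058.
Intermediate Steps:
x(J) = (J - 46*J²)/(35 + J) (x(J) = (J + (J - 24*J)*(2*J))/(35 + J) = (J + (-23*J)*(2*J))/(35 + J) = (J - 46*J²)/(35 + J))
x(-31) - 3783/(-4580) = -31*(1 - 46*(-31))/(35 - 31) - 3783/(-4580) = -31*(1 + 1426)/4 - 3783*(-1)/4580 = -31*¼*1427 - 1*(-3783/4580) = -44237/4 + 3783/4580 = -25323791/2290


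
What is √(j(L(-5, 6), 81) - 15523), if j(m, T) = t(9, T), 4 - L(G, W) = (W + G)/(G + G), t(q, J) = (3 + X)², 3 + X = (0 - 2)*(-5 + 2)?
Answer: I*√15487 ≈ 124.45*I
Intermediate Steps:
X = 3 (X = -3 + (0 - 2)*(-5 + 2) = -3 - 2*(-3) = -3 + 6 = 3)
t(q, J) = 36 (t(q, J) = (3 + 3)² = 6² = 36)
L(G, W) = 4 - (G + W)/(2*G) (L(G, W) = 4 - (W + G)/(G + G) = 4 - (G + W)/(2*G))
j(m, T) = 36
√(j(L(-5, 6), 81) - 15523) = √(36 - 15523) = √(-15487) = I*√15487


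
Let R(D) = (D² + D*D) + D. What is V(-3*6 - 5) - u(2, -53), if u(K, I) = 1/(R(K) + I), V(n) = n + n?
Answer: -1977/43 ≈ -45.977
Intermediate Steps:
V(n) = 2*n
R(D) = D + 2*D² (R(D) = (D² + D²) + D = 2*D² + D = D + 2*D²)
u(K, I) = 1/(I + K*(1 + 2*K)) (u(K, I) = 1/(K*(1 + 2*K) + I) = 1/(I + K*(1 + 2*K)))
V(-3*6 - 5) - u(2, -53) = 2*(-3*6 - 5) - 1/(-53 + 2*(1 + 2*2)) = 2*(-18 - 5) - 1/(-53 + 2*(1 + 4)) = 2*(-23) - 1/(-53 + 2*5) = -46 - 1/(-53 + 10) = -46 - 1/(-43) = -46 - 1*(-1/43) = -46 + 1/43 = -1977/43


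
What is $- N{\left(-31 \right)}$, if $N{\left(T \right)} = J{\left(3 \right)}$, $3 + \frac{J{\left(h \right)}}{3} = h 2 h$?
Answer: $-45$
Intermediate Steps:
$J{\left(h \right)} = -9 + 6 h^{2}$ ($J{\left(h \right)} = -9 + 3 h 2 h = -9 + 3 \cdot 2 h h = -9 + 3 \cdot 2 h^{2} = -9 + 6 h^{2}$)
$N{\left(T \right)} = 45$ ($N{\left(T \right)} = -9 + 6 \cdot 3^{2} = -9 + 6 \cdot 9 = -9 + 54 = 45$)
$- N{\left(-31 \right)} = \left(-1\right) 45 = -45$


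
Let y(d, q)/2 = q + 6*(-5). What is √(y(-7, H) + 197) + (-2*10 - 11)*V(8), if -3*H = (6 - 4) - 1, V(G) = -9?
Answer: 279 + √1227/3 ≈ 290.68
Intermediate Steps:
H = -⅓ (H = -((6 - 4) - 1)/3 = -(2 - 1)/3 = -⅓*1 = -⅓ ≈ -0.33333)
y(d, q) = -60 + 2*q (y(d, q) = 2*(q + 6*(-5)) = 2*(q - 30) = 2*(-30 + q) = -60 + 2*q)
√(y(-7, H) + 197) + (-2*10 - 11)*V(8) = √((-60 + 2*(-⅓)) + 197) + (-2*10 - 11)*(-9) = √((-60 - ⅔) + 197) + (-20 - 11)*(-9) = √(-182/3 + 197) - 31*(-9) = √(409/3) + 279 = √1227/3 + 279 = 279 + √1227/3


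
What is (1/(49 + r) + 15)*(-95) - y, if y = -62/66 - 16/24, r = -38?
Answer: -47257/33 ≈ -1432.0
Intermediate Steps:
y = -53/33 (y = -62*1/66 - 16*1/24 = -31/33 - ⅔ = -53/33 ≈ -1.6061)
(1/(49 + r) + 15)*(-95) - y = (1/(49 - 38) + 15)*(-95) - 1*(-53/33) = (1/11 + 15)*(-95) + 53/33 = (166/11)*(-95) + 53/33 = -15770/11 + 53/33 = -47257/33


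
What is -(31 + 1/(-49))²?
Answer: -2304324/2401 ≈ -959.74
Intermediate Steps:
-(31 + 1/(-49))² = -(31 - 1/49)² = -(1518/49)² = -1*2304324/2401 = -2304324/2401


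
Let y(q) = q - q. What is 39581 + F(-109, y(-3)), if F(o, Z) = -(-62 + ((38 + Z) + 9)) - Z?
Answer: 39596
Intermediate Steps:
y(q) = 0
F(o, Z) = 15 - 2*Z (F(o, Z) = -(-62 + (47 + Z)) - Z = -(-15 + Z) - Z = (15 - Z) - Z = 15 - 2*Z)
39581 + F(-109, y(-3)) = 39581 + (15 - 2*0) = 39581 + (15 + 0) = 39581 + 15 = 39596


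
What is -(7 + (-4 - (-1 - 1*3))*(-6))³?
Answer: -343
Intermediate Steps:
-(7 + (-4 - (-1 - 1*3))*(-6))³ = -(7 + (-4 - (-1 - 3))*(-6))³ = -(7 + (-4 - 1*(-4))*(-6))³ = -(7 + (-4 + 4)*(-6))³ = -(7 + 0*(-6))³ = -(7 + 0)³ = -1*7³ = -1*343 = -343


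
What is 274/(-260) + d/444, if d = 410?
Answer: -941/7215 ≈ -0.13042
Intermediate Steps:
274/(-260) + d/444 = 274/(-260) + 410/444 = 274*(-1/260) + 410*(1/444) = -137/130 + 205/222 = -941/7215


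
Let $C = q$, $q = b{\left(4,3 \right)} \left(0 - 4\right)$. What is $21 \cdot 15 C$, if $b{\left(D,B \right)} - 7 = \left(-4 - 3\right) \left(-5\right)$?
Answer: $-52920$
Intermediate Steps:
$b{\left(D,B \right)} = 42$ ($b{\left(D,B \right)} = 7 + \left(-4 - 3\right) \left(-5\right) = 7 - -35 = 7 + 35 = 42$)
$q = -168$ ($q = 42 \left(0 - 4\right) = 42 \left(-4\right) = -168$)
$C = -168$
$21 \cdot 15 C = 21 \cdot 15 \left(-168\right) = 315 \left(-168\right) = -52920$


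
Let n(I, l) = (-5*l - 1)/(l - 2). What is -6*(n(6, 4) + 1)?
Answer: 57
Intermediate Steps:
n(I, l) = (-1 - 5*l)/(-2 + l)
-6*(n(6, 4) + 1) = -6*((-1 - 5*4)/(-2 + 4) + 1) = -6*((-1 - 20)/2 + 1) = -6*((1/2)*(-21) + 1) = -6*(-21/2 + 1) = -6*(-19/2) = 57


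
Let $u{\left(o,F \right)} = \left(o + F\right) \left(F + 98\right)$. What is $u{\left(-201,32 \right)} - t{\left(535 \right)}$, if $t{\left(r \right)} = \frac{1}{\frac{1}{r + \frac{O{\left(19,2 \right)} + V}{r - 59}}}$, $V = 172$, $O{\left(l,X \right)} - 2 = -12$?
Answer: $- \frac{5356271}{238} \approx -22505.0$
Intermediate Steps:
$O{\left(l,X \right)} = -10$ ($O{\left(l,X \right)} = 2 - 12 = -10$)
$u{\left(o,F \right)} = \left(98 + F\right) \left(F + o\right)$ ($u{\left(o,F \right)} = \left(F + o\right) \left(98 + F\right) = \left(98 + F\right) \left(F + o\right)$)
$t{\left(r \right)} = r + \frac{162}{-59 + r}$ ($t{\left(r \right)} = \frac{1}{\frac{1}{r + \frac{-10 + 172}{r - 59}}} = \frac{1}{\frac{1}{r + \frac{162}{-59 + r}}} = r + \frac{162}{-59 + r}$)
$u{\left(-201,32 \right)} - t{\left(535 \right)} = \left(32^{2} + 98 \cdot 32 + 98 \left(-201\right) + 32 \left(-201\right)\right) - \frac{162 + 535^{2} - 31565}{-59 + 535} = \left(1024 + 3136 - 19698 - 6432\right) - \frac{162 + 286225 - 31565}{476} = -21970 - \frac{1}{476} \cdot 254822 = -21970 - \frac{127411}{238} = - \frac{5356271}{238}$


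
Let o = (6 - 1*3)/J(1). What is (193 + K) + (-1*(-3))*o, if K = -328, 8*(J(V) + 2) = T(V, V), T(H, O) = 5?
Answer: -1557/11 ≈ -141.55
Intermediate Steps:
J(V) = -11/8 (J(V) = -2 + (⅛)*5 = -2 + 5/8 = -11/8)
o = -24/11 (o = (6 - 1*3)/(-11/8) = (6 - 3)*(-8/11) = 3*(-8/11) = -24/11 ≈ -2.1818)
(193 + K) + (-1*(-3))*o = (193 - 328) - 1*(-3)*(-24/11) = -135 + 3*(-24/11) = -135 - 72/11 = -1557/11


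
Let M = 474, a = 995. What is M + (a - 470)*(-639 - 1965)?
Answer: -1366626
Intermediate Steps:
M + (a - 470)*(-639 - 1965) = 474 + (995 - 470)*(-639 - 1965) = 474 + 525*(-2604) = 474 - 1367100 = -1366626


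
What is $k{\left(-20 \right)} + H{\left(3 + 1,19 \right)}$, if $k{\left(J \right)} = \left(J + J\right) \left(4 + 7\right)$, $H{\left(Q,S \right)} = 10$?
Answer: $-430$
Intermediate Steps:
$k{\left(J \right)} = 22 J$ ($k{\left(J \right)} = 2 J 11 = 22 J$)
$k{\left(-20 \right)} + H{\left(3 + 1,19 \right)} = 22 \left(-20\right) + 10 = -440 + 10 = -430$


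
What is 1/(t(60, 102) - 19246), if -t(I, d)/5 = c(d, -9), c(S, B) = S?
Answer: -1/19756 ≈ -5.0618e-5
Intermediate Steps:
t(I, d) = -5*d
1/(t(60, 102) - 19246) = 1/(-5*102 - 19246) = 1/(-510 - 19246) = 1/(-19756) = -1/19756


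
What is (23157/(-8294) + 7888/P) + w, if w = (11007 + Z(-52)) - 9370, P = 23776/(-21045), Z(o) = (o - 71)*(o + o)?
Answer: 22937388886/3081221 ≈ 7444.3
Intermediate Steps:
Z(o) = 2*o*(-71 + o) (Z(o) = (-71 + o)*(2*o) = 2*o*(-71 + o))
P = -23776/21045 (P = 23776*(-1/21045) = -23776/21045 ≈ -1.1298)
w = 14429 (w = (11007 + 2*(-52)*(-71 - 52)) - 9370 = (11007 + 2*(-52)*(-123)) - 9370 = (11007 + 12792) - 9370 = 23799 - 9370 = 14429)
(23157/(-8294) + 7888/P) + w = (23157/(-8294) + 7888/(-23776/21045)) + 14429 = (23157*(-1/8294) + 7888*(-21045/23776)) + 14429 = (-23157/8294 - 10375185/1486) + 14429 = -21521548923/3081221 + 14429 = 22937388886/3081221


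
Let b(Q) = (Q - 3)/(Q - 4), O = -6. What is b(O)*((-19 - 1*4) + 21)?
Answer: -9/5 ≈ -1.8000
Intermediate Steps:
b(Q) = (-3 + Q)/(-4 + Q)
b(O)*((-19 - 1*4) + 21) = ((-3 - 6)/(-4 - 6))*((-19 - 1*4) + 21) = (-9/(-10))*((-19 - 4) + 21) = (-⅒*(-9))*(-23 + 21) = (9/10)*(-2) = -9/5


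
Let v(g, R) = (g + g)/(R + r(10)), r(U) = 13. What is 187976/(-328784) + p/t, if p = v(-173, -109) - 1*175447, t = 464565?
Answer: -435030155687/458224616880 ≈ -0.94938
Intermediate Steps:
v(g, R) = 2*g/(13 + R) (v(g, R) = (g + g)/(R + 13) = (2*g)/(13 + R) = 2*g/(13 + R))
p = -8421283/48 (p = 2*(-173)/(13 - 109) - 1*175447 = 2*(-173)/(-96) - 175447 = 2*(-173)*(-1/96) - 175447 = 173/48 - 175447 = -8421283/48 ≈ -1.7544e+5)
187976/(-328784) + p/t = 187976/(-328784) - 8421283/48/464565 = 187976*(-1/328784) - 8421283/48*1/464565 = -23497/41098 - 8421283/22299120 = -435030155687/458224616880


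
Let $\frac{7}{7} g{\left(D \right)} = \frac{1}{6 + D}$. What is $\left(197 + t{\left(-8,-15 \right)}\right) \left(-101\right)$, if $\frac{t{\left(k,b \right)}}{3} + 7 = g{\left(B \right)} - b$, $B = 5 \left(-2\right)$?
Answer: $- \frac{88981}{4} \approx -22245.0$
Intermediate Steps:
$B = -10$
$g{\left(D \right)} = \frac{1}{6 + D}$
$t{\left(k,b \right)} = - \frac{87}{4} - 3 b$ ($t{\left(k,b \right)} = -21 + 3 \left(\frac{1}{6 - 10} - b\right) = -21 + 3 \left(\frac{1}{-4} - b\right) = -21 + 3 \left(- \frac{1}{4} - b\right) = -21 - \left(\frac{3}{4} + 3 b\right) = - \frac{87}{4} - 3 b$)
$\left(197 + t{\left(-8,-15 \right)}\right) \left(-101\right) = \left(197 - - \frac{93}{4}\right) \left(-101\right) = \left(197 + \left(- \frac{87}{4} + 45\right)\right) \left(-101\right) = \left(197 + \frac{93}{4}\right) \left(-101\right) = \frac{881}{4} \left(-101\right) = - \frac{88981}{4}$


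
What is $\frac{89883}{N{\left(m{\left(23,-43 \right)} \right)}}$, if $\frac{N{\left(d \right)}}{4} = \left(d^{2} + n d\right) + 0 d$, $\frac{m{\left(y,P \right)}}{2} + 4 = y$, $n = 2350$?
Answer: $\frac{29961}{120992} \approx 0.24763$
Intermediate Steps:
$m{\left(y,P \right)} = -8 + 2 y$
$N{\left(d \right)} = 4 d^{2} + 9400 d$ ($N{\left(d \right)} = 4 \left(\left(d^{2} + 2350 d\right) + 0 d\right) = 4 \left(\left(d^{2} + 2350 d\right) + 0\right) = 4 \left(d^{2} + 2350 d\right) = 4 d^{2} + 9400 d$)
$\frac{89883}{N{\left(m{\left(23,-43 \right)} \right)}} = \frac{89883}{4 \left(-8 + 2 \cdot 23\right) \left(2350 + \left(-8 + 2 \cdot 23\right)\right)} = \frac{89883}{4 \left(-8 + 46\right) \left(2350 + \left(-8 + 46\right)\right)} = \frac{89883}{4 \cdot 38 \left(2350 + 38\right)} = \frac{89883}{4 \cdot 38 \cdot 2388} = \frac{89883}{362976} = 89883 \cdot \frac{1}{362976} = \frac{29961}{120992}$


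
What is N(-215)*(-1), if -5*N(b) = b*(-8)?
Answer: 344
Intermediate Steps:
N(b) = 8*b/5 (N(b) = -b*(-8)/5 = -(-8)*b/5 = 8*b/5)
N(-215)*(-1) = ((8/5)*(-215))*(-1) = -344*(-1) = 344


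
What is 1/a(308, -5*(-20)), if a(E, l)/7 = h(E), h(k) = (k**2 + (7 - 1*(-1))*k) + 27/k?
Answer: 44/29977051 ≈ 1.4678e-6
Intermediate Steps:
h(k) = k**2 + 8*k + 27/k (h(k) = (k**2 + (7 + 1)*k) + 27/k = (k**2 + 8*k) + 27/k = k**2 + 8*k + 27/k)
a(E, l) = 7*(27 + E**2*(8 + E))/E (a(E, l) = 7*((27 + E**2*(8 + E))/E) = 7*(27 + E**2*(8 + E))/E)
1/a(308, -5*(-20)) = 1/(7*(27 + 308**2*(8 + 308))/308) = 1/(7*(1/308)*(27 + 94864*316)) = 1/(7*(1/308)*(27 + 29977024)) = 1/(7*(1/308)*29977051) = 1/(29977051/44) = 44/29977051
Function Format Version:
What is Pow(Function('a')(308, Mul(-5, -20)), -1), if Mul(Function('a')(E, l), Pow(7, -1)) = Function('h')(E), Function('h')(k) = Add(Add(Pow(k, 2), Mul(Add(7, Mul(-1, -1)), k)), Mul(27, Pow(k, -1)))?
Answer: Rational(44, 29977051) ≈ 1.4678e-6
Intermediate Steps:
Function('h')(k) = Add(Pow(k, 2), Mul(8, k), Mul(27, Pow(k, -1))) (Function('h')(k) = Add(Add(Pow(k, 2), Mul(Add(7, 1), k)), Mul(27, Pow(k, -1))) = Add(Add(Pow(k, 2), Mul(8, k)), Mul(27, Pow(k, -1))) = Add(Pow(k, 2), Mul(8, k), Mul(27, Pow(k, -1))))
Function('a')(E, l) = Mul(7, Pow(E, -1), Add(27, Mul(Pow(E, 2), Add(8, E)))) (Function('a')(E, l) = Mul(7, Mul(Pow(E, -1), Add(27, Mul(Pow(E, 2), Add(8, E))))) = Mul(7, Pow(E, -1), Add(27, Mul(Pow(E, 2), Add(8, E)))))
Pow(Function('a')(308, Mul(-5, -20)), -1) = Pow(Mul(7, Pow(308, -1), Add(27, Mul(Pow(308, 2), Add(8, 308)))), -1) = Pow(Mul(7, Rational(1, 308), Add(27, Mul(94864, 316))), -1) = Pow(Mul(7, Rational(1, 308), Add(27, 29977024)), -1) = Pow(Mul(7, Rational(1, 308), 29977051), -1) = Pow(Rational(29977051, 44), -1) = Rational(44, 29977051)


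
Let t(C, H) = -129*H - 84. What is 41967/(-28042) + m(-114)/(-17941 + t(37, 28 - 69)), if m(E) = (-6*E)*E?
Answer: 103256955/22321432 ≈ 4.6259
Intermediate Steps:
t(C, H) = -84 - 129*H
m(E) = -6*E²
41967/(-28042) + m(-114)/(-17941 + t(37, 28 - 69)) = 41967/(-28042) + (-6*(-114)²)/(-17941 + (-84 - 129*(28 - 69))) = 41967*(-1/28042) + (-6*12996)/(-17941 + (-84 - 129*(-41))) = -41967/28042 - 77976/(-17941 + (-84 + 5289)) = -41967/28042 - 77976/(-17941 + 5205) = -41967/28042 - 77976/(-12736) = -41967/28042 - 77976*(-1/12736) = -41967/28042 + 9747/1592 = 103256955/22321432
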